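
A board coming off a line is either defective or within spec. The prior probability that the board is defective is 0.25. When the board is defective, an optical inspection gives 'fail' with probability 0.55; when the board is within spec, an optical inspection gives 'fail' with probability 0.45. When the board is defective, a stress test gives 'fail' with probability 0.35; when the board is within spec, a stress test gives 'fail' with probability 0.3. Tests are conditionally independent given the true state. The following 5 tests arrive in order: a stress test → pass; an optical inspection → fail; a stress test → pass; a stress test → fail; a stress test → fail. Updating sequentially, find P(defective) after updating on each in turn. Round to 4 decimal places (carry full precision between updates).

0.3235

Each posterior becomes the prior for the next update.
After a stress test='pass': P(defective) = 0.65·0.2500 / (0.65·0.2500 + 0.7·0.7500) ≈ 0.2364
After an optical inspection='fail': P(defective) = 0.55·0.2364 / (0.55·0.2364 + 0.45·0.7636) ≈ 0.2745
After a stress test='pass': P(defective) = 0.65·0.2745 / (0.65·0.2745 + 0.7·0.7255) ≈ 0.2600
After a stress test='fail': P(defective) = 0.35·0.2600 / (0.35·0.2600 + 0.3·0.7400) ≈ 0.2907
After a stress test='fail': P(defective) = 0.35·0.2907 / (0.35·0.2907 + 0.3·0.7093) ≈ 0.3235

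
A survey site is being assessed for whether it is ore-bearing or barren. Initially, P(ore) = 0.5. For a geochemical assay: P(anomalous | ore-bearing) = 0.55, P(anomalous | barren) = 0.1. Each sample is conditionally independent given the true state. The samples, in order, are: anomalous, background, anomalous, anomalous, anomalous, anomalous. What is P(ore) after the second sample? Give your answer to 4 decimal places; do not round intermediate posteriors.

0.7333

Each posterior becomes the prior for the next update.
After 'anomalous': P(ore) = 0.55·0.5000 / (0.55·0.5000 + 0.1·0.5000) ≈ 0.8462
After 'background': P(ore) = 0.45·0.8462 / (0.45·0.8462 + 0.9·0.1538) ≈ 0.7333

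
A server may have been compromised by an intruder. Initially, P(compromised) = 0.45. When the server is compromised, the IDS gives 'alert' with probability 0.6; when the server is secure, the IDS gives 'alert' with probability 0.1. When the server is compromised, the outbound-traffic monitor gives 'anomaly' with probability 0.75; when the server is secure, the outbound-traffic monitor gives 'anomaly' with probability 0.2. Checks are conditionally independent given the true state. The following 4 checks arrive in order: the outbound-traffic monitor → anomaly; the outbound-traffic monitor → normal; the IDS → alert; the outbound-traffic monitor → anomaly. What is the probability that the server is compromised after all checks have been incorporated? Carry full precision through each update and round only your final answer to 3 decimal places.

0.956

After the outbound-traffic monitor='anomaly': P(compromised) = 0.75·0.4500 / (0.75·0.4500 + 0.2·0.5500) ≈ 0.7542
After the outbound-traffic monitor='normal': P(compromised) = 0.25·0.7542 / (0.25·0.7542 + 0.8·0.2458) ≈ 0.4895
After the IDS='alert': P(compromised) = 0.6·0.4895 / (0.6·0.4895 + 0.1·0.5105) ≈ 0.8519
After the outbound-traffic monitor='anomaly': P(compromised) = 0.75·0.8519 / (0.75·0.8519 + 0.2·0.1481) ≈ 0.9557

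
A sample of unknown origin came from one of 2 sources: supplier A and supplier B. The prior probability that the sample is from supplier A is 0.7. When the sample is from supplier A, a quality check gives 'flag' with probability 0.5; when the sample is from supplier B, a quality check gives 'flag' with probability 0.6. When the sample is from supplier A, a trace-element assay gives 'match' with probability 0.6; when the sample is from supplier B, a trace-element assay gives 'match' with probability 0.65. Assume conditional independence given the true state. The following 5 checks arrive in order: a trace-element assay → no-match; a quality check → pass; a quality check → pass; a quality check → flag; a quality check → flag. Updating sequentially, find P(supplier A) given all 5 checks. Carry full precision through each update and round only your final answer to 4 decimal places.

0.7432

After a trace-element assay='no-match': P(supplier A) = 0.4·0.7000 / (0.4·0.7000 + 0.35·0.3000) ≈ 0.7273
After a quality check='pass': P(supplier A) = 0.5·0.7273 / (0.5·0.7273 + 0.4·0.2727) ≈ 0.7692
After a quality check='pass': P(supplier A) = 0.5·0.7692 / (0.5·0.7692 + 0.4·0.2308) ≈ 0.8065
After a quality check='flag': P(supplier A) = 0.5·0.8065 / (0.5·0.8065 + 0.6·0.1935) ≈ 0.7764
After a quality check='flag': P(supplier A) = 0.5·0.7764 / (0.5·0.7764 + 0.6·0.2236) ≈ 0.7432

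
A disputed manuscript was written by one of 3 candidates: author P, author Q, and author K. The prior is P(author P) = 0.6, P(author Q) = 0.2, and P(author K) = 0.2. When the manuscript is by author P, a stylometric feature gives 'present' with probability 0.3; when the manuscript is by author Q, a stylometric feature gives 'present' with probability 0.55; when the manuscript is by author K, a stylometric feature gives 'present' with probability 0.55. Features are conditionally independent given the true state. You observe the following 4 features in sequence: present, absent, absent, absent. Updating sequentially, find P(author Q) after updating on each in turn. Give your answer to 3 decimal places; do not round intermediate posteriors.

0.123

After 'present': normaliser = 0.3·0.6000 + 0.55·0.2000 + 0.55·0.2000; P(author P) ≈ 0.4500, P(author Q) ≈ 0.2750, P(author K) ≈ 0.2750
After 'absent': normaliser = 0.7·0.4500 + 0.45·0.2750 + 0.45·0.2750; P(author P) ≈ 0.5600, P(author Q) ≈ 0.2200, P(author K) ≈ 0.2200
After 'absent': normaliser = 0.7·0.5600 + 0.45·0.2200 + 0.45·0.2200; P(author P) ≈ 0.6644, P(author Q) ≈ 0.1678, P(author K) ≈ 0.1678
After 'absent': normaliser = 0.7·0.6644 + 0.45·0.1678 + 0.45·0.1678; P(author P) ≈ 0.7549, P(author Q) ≈ 0.1226, P(author K) ≈ 0.1226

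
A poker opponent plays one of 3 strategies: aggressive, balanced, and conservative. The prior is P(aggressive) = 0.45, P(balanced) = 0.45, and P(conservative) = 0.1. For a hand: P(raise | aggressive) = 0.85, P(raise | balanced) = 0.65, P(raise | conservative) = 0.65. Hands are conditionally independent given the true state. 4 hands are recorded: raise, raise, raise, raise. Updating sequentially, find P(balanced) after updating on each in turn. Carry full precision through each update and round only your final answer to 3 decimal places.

Each posterior becomes the prior for the next update.
After 'raise': normaliser = 0.85·0.4500 + 0.65·0.4500 + 0.65·0.1000; P(aggressive) ≈ 0.5169, P(balanced) ≈ 0.3953, P(conservative) ≈ 0.0878
After 'raise': normaliser = 0.85·0.5169 + 0.65·0.3953 + 0.65·0.0878; P(aggressive) ≈ 0.5832, P(balanced) ≈ 0.3410, P(conservative) ≈ 0.0758
After 'raise': normaliser = 0.85·0.5832 + 0.65·0.3410 + 0.65·0.0758; P(aggressive) ≈ 0.6466, P(balanced) ≈ 0.2891, P(conservative) ≈ 0.0643
After 'raise': normaliser = 0.85·0.6466 + 0.65·0.2891 + 0.65·0.0643; P(aggressive) ≈ 0.7052, P(balanced) ≈ 0.2412, P(conservative) ≈ 0.0536

0.241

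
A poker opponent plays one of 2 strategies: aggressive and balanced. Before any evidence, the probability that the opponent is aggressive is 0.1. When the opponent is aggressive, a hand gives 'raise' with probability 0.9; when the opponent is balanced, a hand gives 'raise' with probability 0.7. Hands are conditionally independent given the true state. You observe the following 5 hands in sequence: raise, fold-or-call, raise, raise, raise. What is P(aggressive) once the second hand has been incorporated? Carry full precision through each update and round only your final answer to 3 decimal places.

After 'raise': P(aggressive) = 0.9·0.1000 / (0.9·0.1000 + 0.7·0.9000) ≈ 0.1250
After 'fold-or-call': P(aggressive) = 0.1·0.1250 / (0.1·0.1250 + 0.3·0.8750) ≈ 0.0455

0.045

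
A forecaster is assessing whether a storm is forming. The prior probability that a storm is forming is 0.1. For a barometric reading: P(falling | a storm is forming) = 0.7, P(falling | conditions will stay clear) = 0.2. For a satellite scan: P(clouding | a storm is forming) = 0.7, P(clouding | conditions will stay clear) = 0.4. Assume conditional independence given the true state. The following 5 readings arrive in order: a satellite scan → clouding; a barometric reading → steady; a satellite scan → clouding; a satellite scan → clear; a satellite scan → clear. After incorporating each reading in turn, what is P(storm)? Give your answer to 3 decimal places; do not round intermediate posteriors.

After a satellite scan='clouding': P(storm) = 0.7·0.1000 / (0.7·0.1000 + 0.4·0.9000) ≈ 0.1628
After a barometric reading='steady': P(storm) = 0.3·0.1628 / (0.3·0.1628 + 0.8·0.8372) ≈ 0.0680
After a satellite scan='clouding': P(storm) = 0.7·0.0680 / (0.7·0.0680 + 0.4·0.9320) ≈ 0.1132
After a satellite scan='clear': P(storm) = 0.3·0.1132 / (0.3·0.1132 + 0.6·0.8868) ≈ 0.0600
After a satellite scan='clear': P(storm) = 0.3·0.0600 / (0.3·0.0600 + 0.6·0.9400) ≈ 0.0309

0.031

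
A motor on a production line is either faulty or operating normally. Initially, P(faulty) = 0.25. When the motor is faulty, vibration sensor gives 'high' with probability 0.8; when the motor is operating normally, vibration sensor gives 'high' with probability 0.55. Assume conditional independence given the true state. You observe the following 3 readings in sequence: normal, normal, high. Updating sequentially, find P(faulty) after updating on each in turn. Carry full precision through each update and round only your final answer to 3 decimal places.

After 'normal': P(faulty) = 0.2·0.2500 / (0.2·0.2500 + 0.45·0.7500) ≈ 0.1290
After 'normal': P(faulty) = 0.2·0.1290 / (0.2·0.1290 + 0.45·0.8710) ≈ 0.0618
After 'high': P(faulty) = 0.8·0.0618 / (0.8·0.0618 + 0.55·0.9382) ≈ 0.0874

0.087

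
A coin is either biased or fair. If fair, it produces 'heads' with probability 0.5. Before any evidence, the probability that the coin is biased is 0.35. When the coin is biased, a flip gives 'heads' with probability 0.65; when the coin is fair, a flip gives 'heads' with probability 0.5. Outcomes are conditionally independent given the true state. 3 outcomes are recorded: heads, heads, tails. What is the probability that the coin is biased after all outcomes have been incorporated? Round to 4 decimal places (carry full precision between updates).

0.3891

Apply Bayes' rule sequentially, carrying P(biased) forward.
After 'heads': P(biased) = 0.65·0.3500 / (0.65·0.3500 + 0.5·0.6500) ≈ 0.4118
After 'heads': P(biased) = 0.65·0.4118 / (0.65·0.4118 + 0.5·0.5882) ≈ 0.4764
After 'tails': P(biased) = 0.35·0.4764 / (0.35·0.4764 + 0.5·0.5236) ≈ 0.3891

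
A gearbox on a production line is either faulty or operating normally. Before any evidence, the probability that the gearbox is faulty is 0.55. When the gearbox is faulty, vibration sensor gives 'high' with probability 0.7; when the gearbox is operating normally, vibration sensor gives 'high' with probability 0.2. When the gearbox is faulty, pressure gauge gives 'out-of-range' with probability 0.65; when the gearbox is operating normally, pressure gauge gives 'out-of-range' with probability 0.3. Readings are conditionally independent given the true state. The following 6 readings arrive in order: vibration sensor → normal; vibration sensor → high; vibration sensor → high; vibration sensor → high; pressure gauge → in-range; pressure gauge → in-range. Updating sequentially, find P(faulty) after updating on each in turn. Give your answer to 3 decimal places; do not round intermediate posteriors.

0.831

After vibration sensor='normal': P(faulty) = 0.3·0.5500 / (0.3·0.5500 + 0.8·0.4500) ≈ 0.3143
After vibration sensor='high': P(faulty) = 0.7·0.3143 / (0.7·0.3143 + 0.2·0.6857) ≈ 0.6160
After vibration sensor='high': P(faulty) = 0.7·0.6160 / (0.7·0.6160 + 0.2·0.3840) ≈ 0.8488
After vibration sensor='high': P(faulty) = 0.7·0.8488 / (0.7·0.8488 + 0.2·0.1512) ≈ 0.9516
After pressure gauge='in-range': P(faulty) = 0.35·0.9516 / (0.35·0.9516 + 0.7·0.0484) ≈ 0.9076
After pressure gauge='in-range': P(faulty) = 0.35·0.9076 / (0.35·0.9076 + 0.7·0.0924) ≈ 0.8309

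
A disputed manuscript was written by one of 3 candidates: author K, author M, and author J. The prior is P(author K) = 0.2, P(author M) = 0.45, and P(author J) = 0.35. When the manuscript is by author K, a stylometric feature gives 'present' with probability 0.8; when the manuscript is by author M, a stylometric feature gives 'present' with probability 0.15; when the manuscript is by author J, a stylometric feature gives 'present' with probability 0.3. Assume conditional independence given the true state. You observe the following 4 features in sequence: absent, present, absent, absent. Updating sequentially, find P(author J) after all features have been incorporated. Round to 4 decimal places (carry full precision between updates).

0.4573

Apply Bayes' rule sequentially, carrying P(author J) forward.
After 'absent': normaliser = 0.2·0.2000 + 0.85·0.4500 + 0.7·0.3500; P(author K) ≈ 0.0599, P(author M) ≈ 0.5730, P(author J) ≈ 0.3670
After 'present': normaliser = 0.8·0.0599 + 0.15·0.5730 + 0.3·0.3670; P(author K) ≈ 0.1965, P(author M) ≈ 0.3523, P(author J) ≈ 0.4513
After 'absent': normaliser = 0.2·0.1965 + 0.85·0.3523 + 0.7·0.4513; P(author K) ≈ 0.0600, P(author M) ≈ 0.4574, P(author J) ≈ 0.4826
After 'absent': normaliser = 0.2·0.0600 + 0.85·0.4574 + 0.7·0.4826; P(author K) ≈ 0.0163, P(author M) ≈ 0.5264, P(author J) ≈ 0.4573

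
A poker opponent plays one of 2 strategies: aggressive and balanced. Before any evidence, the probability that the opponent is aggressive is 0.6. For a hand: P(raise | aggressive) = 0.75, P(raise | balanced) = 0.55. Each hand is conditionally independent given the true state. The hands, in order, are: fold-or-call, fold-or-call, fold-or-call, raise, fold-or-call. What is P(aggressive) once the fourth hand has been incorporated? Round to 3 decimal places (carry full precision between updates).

0.260

After 'fold-or-call': P(aggressive) = 0.25·0.6000 / (0.25·0.6000 + 0.45·0.4000) ≈ 0.4545
After 'fold-or-call': P(aggressive) = 0.25·0.4545 / (0.25·0.4545 + 0.45·0.5455) ≈ 0.3165
After 'fold-or-call': P(aggressive) = 0.25·0.3165 / (0.25·0.3165 + 0.45·0.6835) ≈ 0.2046
After 'raise': P(aggressive) = 0.75·0.2046 / (0.75·0.2046 + 0.55·0.7954) ≈ 0.2597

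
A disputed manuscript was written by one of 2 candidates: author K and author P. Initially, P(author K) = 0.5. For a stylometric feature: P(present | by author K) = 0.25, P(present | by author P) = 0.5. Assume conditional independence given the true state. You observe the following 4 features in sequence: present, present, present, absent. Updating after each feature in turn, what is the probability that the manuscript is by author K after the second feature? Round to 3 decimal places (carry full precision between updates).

0.200

Each posterior becomes the prior for the next update.
After 'present': P(author K) = 0.25·0.5000 / (0.25·0.5000 + 0.5·0.5000) ≈ 0.3333
After 'present': P(author K) = 0.25·0.3333 / (0.25·0.3333 + 0.5·0.6667) ≈ 0.2000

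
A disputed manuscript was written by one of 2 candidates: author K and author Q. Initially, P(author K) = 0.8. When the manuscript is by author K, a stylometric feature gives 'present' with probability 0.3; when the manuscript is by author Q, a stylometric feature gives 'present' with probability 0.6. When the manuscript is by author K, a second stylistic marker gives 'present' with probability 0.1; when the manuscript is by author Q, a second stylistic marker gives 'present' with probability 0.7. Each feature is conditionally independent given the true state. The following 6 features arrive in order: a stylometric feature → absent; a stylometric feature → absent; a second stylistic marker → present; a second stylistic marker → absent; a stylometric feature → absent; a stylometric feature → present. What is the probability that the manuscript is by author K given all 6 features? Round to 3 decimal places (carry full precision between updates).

0.821

After a stylometric feature='absent': P(author K) = 0.7·0.8000 / (0.7·0.8000 + 0.4·0.2000) ≈ 0.8750
After a stylometric feature='absent': P(author K) = 0.7·0.8750 / (0.7·0.8750 + 0.4·0.1250) ≈ 0.9245
After a second stylistic marker='present': P(author K) = 0.1·0.9245 / (0.1·0.9245 + 0.7·0.0755) ≈ 0.6364
After a second stylistic marker='absent': P(author K) = 0.9·0.6364 / (0.9·0.6364 + 0.3·0.3636) ≈ 0.8400
After a stylometric feature='absent': P(author K) = 0.7·0.8400 / (0.7·0.8400 + 0.4·0.1600) ≈ 0.9018
After a stylometric feature='present': P(author K) = 0.3·0.9018 / (0.3·0.9018 + 0.6·0.0982) ≈ 0.8212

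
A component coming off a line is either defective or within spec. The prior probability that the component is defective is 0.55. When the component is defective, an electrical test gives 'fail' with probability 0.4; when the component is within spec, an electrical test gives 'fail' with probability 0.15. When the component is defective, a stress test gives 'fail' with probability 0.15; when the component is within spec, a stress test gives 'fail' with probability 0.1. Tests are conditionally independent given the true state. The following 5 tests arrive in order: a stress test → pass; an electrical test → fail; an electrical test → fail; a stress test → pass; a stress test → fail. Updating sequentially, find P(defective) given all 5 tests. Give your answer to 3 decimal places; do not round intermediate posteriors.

After a stress test='pass': P(defective) = 0.85·0.5500 / (0.85·0.5500 + 0.9·0.4500) ≈ 0.5358
After an electrical test='fail': P(defective) = 0.4·0.5358 / (0.4·0.5358 + 0.15·0.4642) ≈ 0.7548
After an electrical test='fail': P(defective) = 0.4·0.7548 / (0.4·0.7548 + 0.15·0.2452) ≈ 0.8914
After a stress test='pass': P(defective) = 0.85·0.8914 / (0.85·0.8914 + 0.9·0.1086) ≈ 0.8857
After a stress test='fail': P(defective) = 0.15·0.8857 / (0.15·0.8857 + 0.1·0.1143) ≈ 0.9208

0.921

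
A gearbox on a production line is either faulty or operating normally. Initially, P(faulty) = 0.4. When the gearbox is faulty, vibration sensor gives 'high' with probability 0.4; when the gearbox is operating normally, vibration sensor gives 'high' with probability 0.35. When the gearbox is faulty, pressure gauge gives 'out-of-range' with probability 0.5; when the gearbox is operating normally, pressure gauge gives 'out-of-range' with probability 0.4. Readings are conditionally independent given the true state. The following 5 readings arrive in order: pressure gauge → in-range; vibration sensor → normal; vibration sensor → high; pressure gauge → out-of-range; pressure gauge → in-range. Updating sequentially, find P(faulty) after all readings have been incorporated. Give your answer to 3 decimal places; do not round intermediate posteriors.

After pressure gauge='in-range': P(faulty) = 0.5·0.4000 / (0.5·0.4000 + 0.6·0.6000) ≈ 0.3571
After vibration sensor='normal': P(faulty) = 0.6·0.3571 / (0.6·0.3571 + 0.65·0.6429) ≈ 0.3390
After vibration sensor='high': P(faulty) = 0.4·0.3390 / (0.4·0.3390 + 0.35·0.6610) ≈ 0.3695
After pressure gauge='out-of-range': P(faulty) = 0.5·0.3695 / (0.5·0.3695 + 0.4·0.6305) ≈ 0.4228
After pressure gauge='in-range': P(faulty) = 0.5·0.4228 / (0.5·0.4228 + 0.6·0.5772) ≈ 0.3791

0.379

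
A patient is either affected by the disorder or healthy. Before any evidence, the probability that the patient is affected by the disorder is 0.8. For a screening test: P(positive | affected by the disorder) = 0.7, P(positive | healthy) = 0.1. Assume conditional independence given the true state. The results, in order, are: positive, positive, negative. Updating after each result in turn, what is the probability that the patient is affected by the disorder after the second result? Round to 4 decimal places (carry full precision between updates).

0.9949

Apply Bayes' rule sequentially, carrying P(affected) forward.
After 'positive': P(affected) = 0.7·0.8000 / (0.7·0.8000 + 0.1·0.2000) ≈ 0.9655
After 'positive': P(affected) = 0.7·0.9655 / (0.7·0.9655 + 0.1·0.0345) ≈ 0.9949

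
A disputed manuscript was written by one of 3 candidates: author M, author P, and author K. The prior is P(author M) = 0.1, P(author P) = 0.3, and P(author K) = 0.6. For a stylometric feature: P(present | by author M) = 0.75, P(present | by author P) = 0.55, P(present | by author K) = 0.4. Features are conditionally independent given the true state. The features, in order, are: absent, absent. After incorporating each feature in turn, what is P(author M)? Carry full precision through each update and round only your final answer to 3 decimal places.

0.022

Each posterior becomes the prior for the next update.
After 'absent': normaliser = 0.25·0.1000 + 0.45·0.3000 + 0.6·0.6000; P(author M) ≈ 0.0481, P(author P) ≈ 0.2596, P(author K) ≈ 0.6923
After 'absent': normaliser = 0.25·0.0481 + 0.45·0.2596 + 0.6·0.6923; P(author M) ≈ 0.0221, P(author P) ≈ 0.2147, P(author K) ≈ 0.7633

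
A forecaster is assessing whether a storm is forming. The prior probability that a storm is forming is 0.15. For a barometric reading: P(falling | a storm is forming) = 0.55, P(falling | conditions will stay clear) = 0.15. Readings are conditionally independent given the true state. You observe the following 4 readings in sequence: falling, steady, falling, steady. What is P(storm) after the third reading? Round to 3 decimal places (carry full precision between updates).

Each posterior becomes the prior for the next update.
After 'falling': P(storm) = 0.55·0.1500 / (0.55·0.1500 + 0.15·0.8500) ≈ 0.3929
After 'steady': P(storm) = 0.45·0.3929 / (0.45·0.3929 + 0.85·0.6071) ≈ 0.2552
After 'falling': P(storm) = 0.55·0.2552 / (0.55·0.2552 + 0.15·0.7448) ≈ 0.5567

0.557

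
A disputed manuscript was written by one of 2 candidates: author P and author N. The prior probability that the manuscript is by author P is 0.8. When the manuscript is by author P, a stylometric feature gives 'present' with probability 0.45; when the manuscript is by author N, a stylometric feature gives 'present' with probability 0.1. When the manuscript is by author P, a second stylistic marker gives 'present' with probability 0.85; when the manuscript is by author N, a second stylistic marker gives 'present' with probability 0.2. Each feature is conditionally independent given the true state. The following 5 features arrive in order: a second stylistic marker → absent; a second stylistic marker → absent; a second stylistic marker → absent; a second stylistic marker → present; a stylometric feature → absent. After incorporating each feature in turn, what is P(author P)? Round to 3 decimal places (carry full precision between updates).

After a second stylistic marker='absent': P(author P) = 0.15·0.8000 / (0.15·0.8000 + 0.8·0.2000) ≈ 0.4286
After a second stylistic marker='absent': P(author P) = 0.15·0.4286 / (0.15·0.4286 + 0.8·0.5714) ≈ 0.1233
After a second stylistic marker='absent': P(author P) = 0.15·0.1233 / (0.15·0.1233 + 0.8·0.8767) ≈ 0.0257
After a second stylistic marker='present': P(author P) = 0.85·0.0257 / (0.85·0.0257 + 0.2·0.9743) ≈ 0.1008
After a stylometric feature='absent': P(author P) = 0.55·0.1008 / (0.55·0.1008 + 0.9·0.8992) ≈ 0.0641

0.064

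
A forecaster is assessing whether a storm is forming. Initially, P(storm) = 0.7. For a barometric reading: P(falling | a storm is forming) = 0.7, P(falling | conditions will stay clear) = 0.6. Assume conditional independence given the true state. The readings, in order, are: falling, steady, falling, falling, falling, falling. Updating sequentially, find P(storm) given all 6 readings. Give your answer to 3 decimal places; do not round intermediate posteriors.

0.791

After 'falling': P(storm) = 0.7·0.7000 / (0.7·0.7000 + 0.6·0.3000) ≈ 0.7313
After 'steady': P(storm) = 0.3·0.7313 / (0.3·0.7313 + 0.4·0.2687) ≈ 0.6712
After 'falling': P(storm) = 0.7·0.6712 / (0.7·0.6712 + 0.6·0.3288) ≈ 0.7043
After 'falling': P(storm) = 0.7·0.7043 / (0.7·0.7043 + 0.6·0.2957) ≈ 0.7354
After 'falling': P(storm) = 0.7·0.7354 / (0.7·0.7354 + 0.6·0.2646) ≈ 0.7643
After 'falling': P(storm) = 0.7·0.7643 / (0.7·0.7643 + 0.6·0.2357) ≈ 0.7909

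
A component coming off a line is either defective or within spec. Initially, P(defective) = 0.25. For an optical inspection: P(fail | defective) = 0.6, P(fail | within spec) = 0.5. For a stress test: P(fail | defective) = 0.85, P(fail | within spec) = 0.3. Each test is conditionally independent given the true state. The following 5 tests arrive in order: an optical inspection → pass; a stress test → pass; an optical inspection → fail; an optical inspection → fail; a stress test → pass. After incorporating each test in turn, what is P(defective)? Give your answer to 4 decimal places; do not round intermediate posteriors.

0.0173

After an optical inspection='pass': P(defective) = 0.4·0.2500 / (0.4·0.2500 + 0.5·0.7500) ≈ 0.2105
After a stress test='pass': P(defective) = 0.15·0.2105 / (0.15·0.2105 + 0.7·0.7895) ≈ 0.0541
After an optical inspection='fail': P(defective) = 0.6·0.0541 / (0.6·0.0541 + 0.5·0.9459) ≈ 0.0642
After an optical inspection='fail': P(defective) = 0.6·0.0642 / (0.6·0.0642 + 0.5·0.9358) ≈ 0.0760
After a stress test='pass': P(defective) = 0.15·0.0760 / (0.15·0.0760 + 0.7·0.9240) ≈ 0.0173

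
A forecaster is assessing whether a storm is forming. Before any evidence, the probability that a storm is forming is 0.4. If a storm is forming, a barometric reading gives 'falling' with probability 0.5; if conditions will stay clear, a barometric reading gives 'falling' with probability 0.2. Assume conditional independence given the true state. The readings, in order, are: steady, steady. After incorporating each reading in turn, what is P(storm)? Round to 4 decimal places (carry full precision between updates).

After 'steady': P(storm) = 0.5·0.4000 / (0.5·0.4000 + 0.8·0.6000) ≈ 0.2941
After 'steady': P(storm) = 0.5·0.2941 / (0.5·0.2941 + 0.8·0.7059) ≈ 0.2066

0.2066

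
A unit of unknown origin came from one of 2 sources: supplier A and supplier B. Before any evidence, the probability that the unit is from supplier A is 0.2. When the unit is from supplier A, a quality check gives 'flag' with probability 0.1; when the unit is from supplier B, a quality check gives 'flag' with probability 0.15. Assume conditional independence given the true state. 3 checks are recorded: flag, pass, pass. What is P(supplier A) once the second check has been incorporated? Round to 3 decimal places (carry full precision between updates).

Apply Bayes' rule sequentially, carrying P(supplier A) forward.
After 'flag': P(supplier A) = 0.1·0.2000 / (0.1·0.2000 + 0.15·0.8000) ≈ 0.1429
After 'pass': P(supplier A) = 0.9·0.1429 / (0.9·0.1429 + 0.85·0.8571) ≈ 0.1500

0.150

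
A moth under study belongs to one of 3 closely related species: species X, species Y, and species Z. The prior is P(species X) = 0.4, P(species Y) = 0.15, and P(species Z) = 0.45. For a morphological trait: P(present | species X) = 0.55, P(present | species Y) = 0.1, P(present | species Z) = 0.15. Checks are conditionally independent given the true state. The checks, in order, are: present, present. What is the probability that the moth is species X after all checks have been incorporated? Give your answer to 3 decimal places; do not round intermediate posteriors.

Apply Bayes' rule sequentially, carrying P(species X) forward.
After 'present': normaliser = 0.55·0.4000 + 0.1·0.1500 + 0.15·0.4500; P(species X) ≈ 0.7273, P(species Y) ≈ 0.0496, P(species Z) ≈ 0.2231
After 'present': normaliser = 0.55·0.7273 + 0.1·0.0496 + 0.15·0.2231; P(species X) ≈ 0.9123, P(species Y) ≈ 0.0113, P(species Z) ≈ 0.0763

0.912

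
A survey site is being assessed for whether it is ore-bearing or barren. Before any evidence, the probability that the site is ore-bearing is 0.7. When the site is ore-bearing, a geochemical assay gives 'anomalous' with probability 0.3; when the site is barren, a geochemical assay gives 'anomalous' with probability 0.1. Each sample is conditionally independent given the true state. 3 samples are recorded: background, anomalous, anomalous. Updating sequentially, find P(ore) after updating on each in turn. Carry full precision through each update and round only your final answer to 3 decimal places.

After 'background': P(ore) = 0.7·0.7000 / (0.7·0.7000 + 0.9·0.3000) ≈ 0.6447
After 'anomalous': P(ore) = 0.3·0.6447 / (0.3·0.6447 + 0.1·0.3553) ≈ 0.8448
After 'anomalous': P(ore) = 0.3·0.8448 / (0.3·0.8448 + 0.1·0.1552) ≈ 0.9423

0.942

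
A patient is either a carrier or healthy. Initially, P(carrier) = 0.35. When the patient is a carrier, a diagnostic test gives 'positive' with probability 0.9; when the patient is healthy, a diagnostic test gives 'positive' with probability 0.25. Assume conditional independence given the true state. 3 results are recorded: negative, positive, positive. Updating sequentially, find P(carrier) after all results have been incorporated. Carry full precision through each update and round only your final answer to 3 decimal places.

0.482

Each posterior becomes the prior for the next update.
After 'negative': P(carrier) = 0.1·0.3500 / (0.1·0.3500 + 0.75·0.6500) ≈ 0.0670
After 'positive': P(carrier) = 0.9·0.0670 / (0.9·0.0670 + 0.25·0.9330) ≈ 0.2054
After 'positive': P(carrier) = 0.9·0.2054 / (0.9·0.2054 + 0.25·0.7946) ≈ 0.4820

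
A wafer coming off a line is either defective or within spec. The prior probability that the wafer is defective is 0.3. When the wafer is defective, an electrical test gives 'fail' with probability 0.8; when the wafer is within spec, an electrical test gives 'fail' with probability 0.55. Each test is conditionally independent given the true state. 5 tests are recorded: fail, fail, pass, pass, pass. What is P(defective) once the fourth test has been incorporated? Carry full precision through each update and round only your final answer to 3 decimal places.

Each posterior becomes the prior for the next update.
After 'fail': P(defective) = 0.8·0.3000 / (0.8·0.3000 + 0.55·0.7000) ≈ 0.3840
After 'fail': P(defective) = 0.8·0.3840 / (0.8·0.3840 + 0.55·0.6160) ≈ 0.4755
After 'pass': P(defective) = 0.2·0.4755 / (0.2·0.4755 + 0.45·0.5245) ≈ 0.2872
After 'pass': P(defective) = 0.2·0.2872 / (0.2·0.2872 + 0.45·0.7128) ≈ 0.1519

0.152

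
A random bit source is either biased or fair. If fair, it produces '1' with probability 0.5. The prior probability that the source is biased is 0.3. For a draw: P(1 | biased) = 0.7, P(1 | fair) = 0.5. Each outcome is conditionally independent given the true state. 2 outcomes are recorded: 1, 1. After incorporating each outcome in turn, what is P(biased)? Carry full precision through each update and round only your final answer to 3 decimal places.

After '1': P(biased) = 0.7·0.3000 / (0.7·0.3000 + 0.5·0.7000) ≈ 0.3750
After '1': P(biased) = 0.7·0.3750 / (0.7·0.3750 + 0.5·0.6250) ≈ 0.4565

0.457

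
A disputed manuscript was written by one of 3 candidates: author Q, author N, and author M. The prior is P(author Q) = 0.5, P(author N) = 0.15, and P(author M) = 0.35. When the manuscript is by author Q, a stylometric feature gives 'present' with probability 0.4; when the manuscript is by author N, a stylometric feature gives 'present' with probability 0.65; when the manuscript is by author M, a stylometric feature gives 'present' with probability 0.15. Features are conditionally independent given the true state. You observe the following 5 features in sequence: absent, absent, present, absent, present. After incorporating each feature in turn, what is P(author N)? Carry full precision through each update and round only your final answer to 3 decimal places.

Apply Bayes' rule sequentially, carrying P(author N) forward.
After 'absent': normaliser = 0.6·0.5000 + 0.35·0.1500 + 0.85·0.3500; P(author Q) ≈ 0.4615, P(author N) ≈ 0.0808, P(author M) ≈ 0.4577
After 'absent': normaliser = 0.6·0.4615 + 0.35·0.0808 + 0.85·0.4577; P(author Q) ≈ 0.3989, P(author N) ≈ 0.0407, P(author M) ≈ 0.5604
After 'present': normaliser = 0.4·0.3989 + 0.65·0.0407 + 0.15·0.5604; P(author Q) ≈ 0.5908, P(author N) ≈ 0.0980, P(author M) ≈ 0.3112
After 'absent': normaliser = 0.6·0.5908 + 0.35·0.0980 + 0.85·0.3112; P(author Q) ≈ 0.5426, P(author N) ≈ 0.0525, P(author M) ≈ 0.4049
After 'present': normaliser = 0.4·0.5426 + 0.65·0.0525 + 0.15·0.4049; P(author Q) ≈ 0.6958, P(author N) ≈ 0.1094, P(author M) ≈ 0.1947

0.109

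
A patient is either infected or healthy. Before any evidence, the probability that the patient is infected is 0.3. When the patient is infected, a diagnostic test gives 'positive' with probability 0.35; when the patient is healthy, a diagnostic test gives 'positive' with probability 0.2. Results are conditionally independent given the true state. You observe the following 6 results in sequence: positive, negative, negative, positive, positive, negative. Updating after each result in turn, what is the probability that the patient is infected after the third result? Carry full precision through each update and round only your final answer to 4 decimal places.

0.3312

After 'positive': P(infected) = 0.35·0.3000 / (0.35·0.3000 + 0.2·0.7000) ≈ 0.4286
After 'negative': P(infected) = 0.65·0.4286 / (0.65·0.4286 + 0.8·0.5714) ≈ 0.3786
After 'negative': P(infected) = 0.65·0.3786 / (0.65·0.3786 + 0.8·0.6214) ≈ 0.3312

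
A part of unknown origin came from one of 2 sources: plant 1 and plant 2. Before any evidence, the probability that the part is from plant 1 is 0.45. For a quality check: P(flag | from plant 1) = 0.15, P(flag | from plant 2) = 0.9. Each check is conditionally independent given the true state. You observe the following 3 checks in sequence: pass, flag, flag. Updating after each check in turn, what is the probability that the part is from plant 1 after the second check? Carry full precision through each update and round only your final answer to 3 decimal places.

After 'pass': P(plant 1) = 0.85·0.4500 / (0.85·0.4500 + 0.1·0.5500) ≈ 0.8743
After 'flag': P(plant 1) = 0.15·0.8743 / (0.15·0.8743 + 0.9·0.1257) ≈ 0.5368

0.537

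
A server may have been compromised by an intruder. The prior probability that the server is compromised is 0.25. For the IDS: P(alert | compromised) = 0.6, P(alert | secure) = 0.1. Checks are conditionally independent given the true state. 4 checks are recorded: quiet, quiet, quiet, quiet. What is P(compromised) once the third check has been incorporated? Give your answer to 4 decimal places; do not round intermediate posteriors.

0.0284

After 'quiet': P(compromised) = 0.4·0.2500 / (0.4·0.2500 + 0.9·0.7500) ≈ 0.1290
After 'quiet': P(compromised) = 0.4·0.1290 / (0.4·0.1290 + 0.9·0.8710) ≈ 0.0618
After 'quiet': P(compromised) = 0.4·0.0618 / (0.4·0.0618 + 0.9·0.9382) ≈ 0.0284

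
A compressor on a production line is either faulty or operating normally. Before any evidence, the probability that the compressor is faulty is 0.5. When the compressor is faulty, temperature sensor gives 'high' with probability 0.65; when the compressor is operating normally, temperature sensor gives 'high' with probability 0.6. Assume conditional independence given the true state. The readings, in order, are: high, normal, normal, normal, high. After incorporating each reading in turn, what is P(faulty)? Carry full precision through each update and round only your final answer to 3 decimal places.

After 'high': P(faulty) = 0.65·0.5000 / (0.65·0.5000 + 0.6·0.5000) ≈ 0.5200
After 'normal': P(faulty) = 0.35·0.5200 / (0.35·0.5200 + 0.4·0.4800) ≈ 0.4866
After 'normal': P(faulty) = 0.35·0.4866 / (0.35·0.4866 + 0.4·0.5134) ≈ 0.4534
After 'normal': P(faulty) = 0.35·0.4534 / (0.35·0.4534 + 0.4·0.5466) ≈ 0.4205
After 'high': P(faulty) = 0.65·0.4205 / (0.65·0.4205 + 0.6·0.5795) ≈ 0.4402

0.440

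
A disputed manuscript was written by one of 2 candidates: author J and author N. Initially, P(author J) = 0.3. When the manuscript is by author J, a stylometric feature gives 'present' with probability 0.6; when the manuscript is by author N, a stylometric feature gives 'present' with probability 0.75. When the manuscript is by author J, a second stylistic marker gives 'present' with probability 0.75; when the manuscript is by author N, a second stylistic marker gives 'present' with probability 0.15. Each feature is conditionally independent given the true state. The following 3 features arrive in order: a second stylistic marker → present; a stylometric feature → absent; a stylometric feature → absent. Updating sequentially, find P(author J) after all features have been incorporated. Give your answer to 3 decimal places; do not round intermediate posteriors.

After a second stylistic marker='present': P(author J) = 0.75·0.3000 / (0.75·0.3000 + 0.15·0.7000) ≈ 0.6818
After a stylometric feature='absent': P(author J) = 0.4·0.6818 / (0.4·0.6818 + 0.25·0.3182) ≈ 0.7742
After a stylometric feature='absent': P(author J) = 0.4·0.7742 / (0.4·0.7742 + 0.25·0.2258) ≈ 0.8458

0.846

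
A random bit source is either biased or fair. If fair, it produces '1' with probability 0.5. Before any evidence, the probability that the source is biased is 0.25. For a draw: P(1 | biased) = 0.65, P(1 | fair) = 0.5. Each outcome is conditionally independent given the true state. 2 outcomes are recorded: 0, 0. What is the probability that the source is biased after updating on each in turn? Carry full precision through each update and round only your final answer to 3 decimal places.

Each posterior becomes the prior for the next update.
After '0': P(biased) = 0.35·0.2500 / (0.35·0.2500 + 0.5·0.7500) ≈ 0.1892
After '0': P(biased) = 0.35·0.1892 / (0.35·0.1892 + 0.5·0.8108) ≈ 0.1404

0.140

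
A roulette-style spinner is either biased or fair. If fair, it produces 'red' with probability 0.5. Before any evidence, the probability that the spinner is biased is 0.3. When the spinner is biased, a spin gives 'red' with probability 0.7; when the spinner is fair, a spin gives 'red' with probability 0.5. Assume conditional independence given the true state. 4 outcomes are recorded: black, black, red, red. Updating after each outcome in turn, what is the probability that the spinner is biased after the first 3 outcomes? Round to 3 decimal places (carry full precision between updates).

After 'black': P(biased) = 0.3·0.3000 / (0.3·0.3000 + 0.5·0.7000) ≈ 0.2045
After 'black': P(biased) = 0.3·0.2045 / (0.3·0.2045 + 0.5·0.7955) ≈ 0.1337
After 'red': P(biased) = 0.7·0.1337 / (0.7·0.1337 + 0.5·0.8663) ≈ 0.1776

0.178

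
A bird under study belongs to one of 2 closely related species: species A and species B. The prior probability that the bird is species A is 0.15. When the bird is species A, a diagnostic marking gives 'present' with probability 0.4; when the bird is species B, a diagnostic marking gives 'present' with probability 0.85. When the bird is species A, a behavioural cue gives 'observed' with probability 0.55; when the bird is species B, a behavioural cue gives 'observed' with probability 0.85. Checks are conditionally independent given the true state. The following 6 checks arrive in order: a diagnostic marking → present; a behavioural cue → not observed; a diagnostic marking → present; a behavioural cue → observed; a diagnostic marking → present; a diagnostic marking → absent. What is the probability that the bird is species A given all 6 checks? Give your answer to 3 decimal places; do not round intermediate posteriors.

After a diagnostic marking='present': P(species A) = 0.4·0.1500 / (0.4·0.1500 + 0.85·0.8500) ≈ 0.0767
After a behavioural cue='not observed': P(species A) = 0.45·0.0767 / (0.45·0.0767 + 0.15·0.9233) ≈ 0.1994
After a diagnostic marking='present': P(species A) = 0.4·0.1994 / (0.4·0.1994 + 0.85·0.8006) ≈ 0.1049
After a behavioural cue='observed': P(species A) = 0.55·0.1049 / (0.55·0.1049 + 0.85·0.8951) ≈ 0.0705
After a diagnostic marking='present': P(species A) = 0.4·0.0705 / (0.4·0.0705 + 0.85·0.9295) ≈ 0.0345
After a diagnostic marking='absent': P(species A) = 0.6·0.0345 / (0.6·0.0345 + 0.15·0.9655) ≈ 0.1250

0.125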